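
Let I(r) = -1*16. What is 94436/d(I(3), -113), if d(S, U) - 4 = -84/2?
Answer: -47218/19 ≈ -2485.2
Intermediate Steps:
I(r) = -16
d(S, U) = -38 (d(S, U) = 4 - 84/2 = 4 - 84*1/2 = 4 - 42 = -38)
94436/d(I(3), -113) = 94436/(-38) = 94436*(-1/38) = -47218/19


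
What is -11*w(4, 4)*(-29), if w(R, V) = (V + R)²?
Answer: 20416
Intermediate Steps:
w(R, V) = (R + V)²
-11*w(4, 4)*(-29) = -11*(4 + 4)²*(-29) = -11*8²*(-29) = -11*64*(-29) = -704*(-29) = 20416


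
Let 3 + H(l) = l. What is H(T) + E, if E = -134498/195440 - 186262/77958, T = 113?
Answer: 58181572387/544146840 ≈ 106.92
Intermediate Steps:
E = -1674580013/544146840 (E = -134498*1/195440 - 186262*1/77958 = -9607/13960 - 93131/38979 = -1674580013/544146840 ≈ -3.0774)
H(l) = -3 + l
H(T) + E = (-3 + 113) - 1674580013/544146840 = 110 - 1674580013/544146840 = 58181572387/544146840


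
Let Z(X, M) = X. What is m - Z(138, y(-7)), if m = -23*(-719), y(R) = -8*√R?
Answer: 16399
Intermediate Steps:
m = 16537
m - Z(138, y(-7)) = 16537 - 1*138 = 16537 - 138 = 16399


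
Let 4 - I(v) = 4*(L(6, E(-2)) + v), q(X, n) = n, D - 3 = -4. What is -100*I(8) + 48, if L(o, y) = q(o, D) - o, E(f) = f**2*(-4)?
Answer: 48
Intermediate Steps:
D = -1 (D = 3 - 4 = -1)
E(f) = -4*f**2
L(o, y) = -1 - o
I(v) = 32 - 4*v (I(v) = 4 - 4*((-1 - 1*6) + v) = 4 - 4*((-1 - 6) + v) = 4 - 4*(-7 + v) = 4 - (-28 + 4*v) = 4 + (28 - 4*v) = 32 - 4*v)
-100*I(8) + 48 = -100*(32 - 4*8) + 48 = -100*(32 - 32) + 48 = -100*0 + 48 = 0 + 48 = 48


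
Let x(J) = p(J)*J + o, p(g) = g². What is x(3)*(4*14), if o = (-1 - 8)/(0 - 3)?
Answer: 1680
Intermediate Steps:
o = 3 (o = -9/(-3) = -9*(-⅓) = 3)
x(J) = 3 + J³ (x(J) = J²*J + 3 = J³ + 3 = 3 + J³)
x(3)*(4*14) = (3 + 3³)*(4*14) = (3 + 27)*56 = 30*56 = 1680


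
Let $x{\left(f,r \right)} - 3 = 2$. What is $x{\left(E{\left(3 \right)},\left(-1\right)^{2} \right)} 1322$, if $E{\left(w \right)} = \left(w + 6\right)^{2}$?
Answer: $6610$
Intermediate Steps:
$E{\left(w \right)} = \left(6 + w\right)^{2}$
$x{\left(f,r \right)} = 5$ ($x{\left(f,r \right)} = 3 + 2 = 5$)
$x{\left(E{\left(3 \right)},\left(-1\right)^{2} \right)} 1322 = 5 \cdot 1322 = 6610$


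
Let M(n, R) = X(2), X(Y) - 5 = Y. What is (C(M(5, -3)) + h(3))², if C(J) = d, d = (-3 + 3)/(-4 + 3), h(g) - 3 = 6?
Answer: 81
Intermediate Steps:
X(Y) = 5 + Y
h(g) = 9 (h(g) = 3 + 6 = 9)
M(n, R) = 7 (M(n, R) = 5 + 2 = 7)
d = 0 (d = 0/(-1) = 0*(-1) = 0)
C(J) = 0
(C(M(5, -3)) + h(3))² = (0 + 9)² = 9² = 81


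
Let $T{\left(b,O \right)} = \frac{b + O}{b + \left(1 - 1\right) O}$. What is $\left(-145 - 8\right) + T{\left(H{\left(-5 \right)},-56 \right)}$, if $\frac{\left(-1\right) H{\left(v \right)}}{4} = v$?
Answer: $- \frac{774}{5} \approx -154.8$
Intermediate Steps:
$H{\left(v \right)} = - 4 v$
$T{\left(b,O \right)} = \frac{O + b}{b}$ ($T{\left(b,O \right)} = \frac{O + b}{b + 0 O} = \frac{O + b}{b + 0} = \frac{O + b}{b}$)
$\left(-145 - 8\right) + T{\left(H{\left(-5 \right)},-56 \right)} = \left(-145 - 8\right) + \frac{-56 - -20}{\left(-4\right) \left(-5\right)} = -153 + \frac{-56 + 20}{20} = -153 + \frac{1}{20} \left(-36\right) = -153 - \frac{9}{5} = - \frac{774}{5}$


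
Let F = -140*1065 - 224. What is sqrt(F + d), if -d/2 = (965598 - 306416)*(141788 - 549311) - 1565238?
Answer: 2*sqrt(134316658381) ≈ 7.3299e+5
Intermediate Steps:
d = 537266782848 (d = -2*((965598 - 306416)*(141788 - 549311) - 1565238) = -2*(659182*(-407523) - 1565238) = -2*(-268631826186 - 1565238) = -2*(-268633391424) = 537266782848)
F = -149324 (F = -149100 - 224 = -149324)
sqrt(F + d) = sqrt(-149324 + 537266782848) = sqrt(537266633524) = 2*sqrt(134316658381)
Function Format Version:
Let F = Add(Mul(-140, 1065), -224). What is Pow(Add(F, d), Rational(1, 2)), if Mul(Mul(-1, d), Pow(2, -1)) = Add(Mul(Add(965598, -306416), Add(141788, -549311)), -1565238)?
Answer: Mul(2, Pow(134316658381, Rational(1, 2))) ≈ 7.3299e+5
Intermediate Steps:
d = 537266782848 (d = Mul(-2, Add(Mul(Add(965598, -306416), Add(141788, -549311)), -1565238)) = Mul(-2, Add(Mul(659182, -407523), -1565238)) = Mul(-2, Add(-268631826186, -1565238)) = Mul(-2, -268633391424) = 537266782848)
F = -149324 (F = Add(-149100, -224) = -149324)
Pow(Add(F, d), Rational(1, 2)) = Pow(Add(-149324, 537266782848), Rational(1, 2)) = Pow(537266633524, Rational(1, 2)) = Mul(2, Pow(134316658381, Rational(1, 2)))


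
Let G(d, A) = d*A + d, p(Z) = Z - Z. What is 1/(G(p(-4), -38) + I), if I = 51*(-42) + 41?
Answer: -1/2101 ≈ -0.00047596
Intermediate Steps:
p(Z) = 0
G(d, A) = d + A*d (G(d, A) = A*d + d = d + A*d)
I = -2101 (I = -2142 + 41 = -2101)
1/(G(p(-4), -38) + I) = 1/(0*(1 - 38) - 2101) = 1/(0*(-37) - 2101) = 1/(0 - 2101) = 1/(-2101) = -1/2101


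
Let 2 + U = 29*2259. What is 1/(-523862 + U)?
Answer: -1/458353 ≈ -2.1817e-6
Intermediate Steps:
U = 65509 (U = -2 + 29*2259 = -2 + 65511 = 65509)
1/(-523862 + U) = 1/(-523862 + 65509) = 1/(-458353) = -1/458353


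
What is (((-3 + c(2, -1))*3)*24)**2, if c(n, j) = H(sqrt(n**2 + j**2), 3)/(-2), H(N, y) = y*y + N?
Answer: 298080 + 38880*sqrt(5) ≈ 3.8502e+5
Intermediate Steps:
H(N, y) = N + y**2 (H(N, y) = y**2 + N = N + y**2)
c(n, j) = -9/2 - sqrt(j**2 + n**2)/2 (c(n, j) = (sqrt(n**2 + j**2) + 3**2)/(-2) = (sqrt(j**2 + n**2) + 9)*(-1/2) = (9 + sqrt(j**2 + n**2))*(-1/2) = -9/2 - sqrt(j**2 + n**2)/2)
(((-3 + c(2, -1))*3)*24)**2 = (((-3 + (-9/2 - sqrt((-1)**2 + 2**2)/2))*3)*24)**2 = (((-3 + (-9/2 - sqrt(1 + 4)/2))*3)*24)**2 = (((-3 + (-9/2 - sqrt(5)/2))*3)*24)**2 = (((-15/2 - sqrt(5)/2)*3)*24)**2 = ((-45/2 - 3*sqrt(5)/2)*24)**2 = (-540 - 36*sqrt(5))**2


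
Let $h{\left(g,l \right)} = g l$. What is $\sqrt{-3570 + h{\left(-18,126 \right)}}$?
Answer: $i \sqrt{5838} \approx 76.407 i$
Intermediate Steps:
$\sqrt{-3570 + h{\left(-18,126 \right)}} = \sqrt{-3570 - 2268} = \sqrt{-5838} = i \sqrt{5838}$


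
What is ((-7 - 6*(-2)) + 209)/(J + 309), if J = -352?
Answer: -214/43 ≈ -4.9767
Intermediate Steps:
((-7 - 6*(-2)) + 209)/(J + 309) = ((-7 - 6*(-2)) + 209)/(-352 + 309) = ((-7 + 12) + 209)/(-43) = (5 + 209)*(-1/43) = 214*(-1/43) = -214/43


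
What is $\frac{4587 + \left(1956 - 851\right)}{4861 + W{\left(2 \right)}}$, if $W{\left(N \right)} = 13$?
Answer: $\frac{2846}{2437} \approx 1.1678$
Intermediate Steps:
$\frac{4587 + \left(1956 - 851\right)}{4861 + W{\left(2 \right)}} = \frac{4587 + \left(1956 - 851\right)}{4861 + 13} = \frac{4587 + \left(1956 - 851\right)}{4874} = \left(4587 + 1105\right) \frac{1}{4874} = 5692 \cdot \frac{1}{4874} = \frac{2846}{2437}$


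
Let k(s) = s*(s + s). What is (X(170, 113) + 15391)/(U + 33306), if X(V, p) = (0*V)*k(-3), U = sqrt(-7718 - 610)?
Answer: 85435441/184882994 - 15391*I*sqrt(2082)/554648982 ≈ 0.46211 - 0.0012662*I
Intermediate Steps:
U = 2*I*sqrt(2082) (U = sqrt(-8328) = 2*I*sqrt(2082) ≈ 91.258*I)
k(s) = 2*s**2 (k(s) = s*(2*s) = 2*s**2)
X(V, p) = 0 (X(V, p) = (0*V)*(2*(-3)**2) = 0*(2*9) = 0*18 = 0)
(X(170, 113) + 15391)/(U + 33306) = (0 + 15391)/(2*I*sqrt(2082) + 33306) = 15391/(33306 + 2*I*sqrt(2082))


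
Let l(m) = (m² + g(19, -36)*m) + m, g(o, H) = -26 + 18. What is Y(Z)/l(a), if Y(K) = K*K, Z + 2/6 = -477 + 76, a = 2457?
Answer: 14792/552825 ≈ 0.026757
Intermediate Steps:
g(o, H) = -8
Z = -1204/3 (Z = -⅓ + (-477 + 76) = -⅓ - 401 = -1204/3 ≈ -401.33)
Y(K) = K²
l(m) = m² - 7*m (l(m) = (m² - 8*m) + m = m² - 7*m)
Y(Z)/l(a) = (-1204/3)²/((2457*(-7 + 2457))) = 1449616/(9*((2457*2450))) = (1449616/9)/6019650 = (1449616/9)*(1/6019650) = 14792/552825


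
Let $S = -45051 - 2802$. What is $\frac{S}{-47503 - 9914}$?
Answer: $\frac{15951}{19139} \approx 0.83343$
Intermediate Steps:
$S = -47853$
$\frac{S}{-47503 - 9914} = - \frac{47853}{-47503 - 9914} = - \frac{47853}{-57417} = \left(-47853\right) \left(- \frac{1}{57417}\right) = \frac{15951}{19139}$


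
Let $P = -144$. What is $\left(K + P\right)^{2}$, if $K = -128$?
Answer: $73984$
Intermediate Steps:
$\left(K + P\right)^{2} = \left(-128 - 144\right)^{2} = \left(-272\right)^{2} = 73984$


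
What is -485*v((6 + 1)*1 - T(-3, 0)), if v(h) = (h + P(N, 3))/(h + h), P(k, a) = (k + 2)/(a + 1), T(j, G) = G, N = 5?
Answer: -2425/8 ≈ -303.13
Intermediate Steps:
P(k, a) = (2 + k)/(1 + a)
v(h) = (7/4 + h)/(2*h) (v(h) = (h + (2 + 5)/(1 + 3))/(h + h) = (h + 7/4)/((2*h)) = (h + (¼)*7)*(1/(2*h)) = (h + 7/4)*(1/(2*h)) = (7/4 + h)*(1/(2*h)) = (7/4 + h)/(2*h))
-485*v((6 + 1)*1 - T(-3, 0)) = -485*(7 + 4*((6 + 1)*1 - 1*0))/(8*((6 + 1)*1 - 1*0)) = -485*(7 + 4*(7*1 + 0))/(8*(7*1 + 0)) = -485*(7 + 4*(7 + 0))/(8*(7 + 0)) = -485*(7 + 4*7)/(8*7) = -485*(7 + 28)/(8*7) = -485*35/(8*7) = -485*5/8 = -2425/8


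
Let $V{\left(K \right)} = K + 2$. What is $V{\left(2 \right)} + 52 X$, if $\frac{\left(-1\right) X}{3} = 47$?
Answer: $-7328$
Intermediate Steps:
$V{\left(K \right)} = 2 + K$
$X = -141$ ($X = \left(-3\right) 47 = -141$)
$V{\left(2 \right)} + 52 X = \left(2 + 2\right) + 52 \left(-141\right) = 4 - 7332 = -7328$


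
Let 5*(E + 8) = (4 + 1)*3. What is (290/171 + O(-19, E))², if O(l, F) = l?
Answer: 8755681/29241 ≈ 299.43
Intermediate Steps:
E = -5 (E = -8 + ((4 + 1)*3)/5 = -8 + (5*3)/5 = -8 + (⅕)*15 = -8 + 3 = -5)
(290/171 + O(-19, E))² = (290/171 - 19)² = (-2959/171)² = 8755681/29241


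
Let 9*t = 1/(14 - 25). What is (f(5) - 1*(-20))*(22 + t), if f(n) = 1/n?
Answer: 219877/495 ≈ 444.20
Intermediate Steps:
t = -1/99 (t = 1/(9*(14 - 25)) = (1/9)/(-11) = (1/9)*(-1/11) = -1/99 ≈ -0.010101)
(f(5) - 1*(-20))*(22 + t) = (1/5 - 1*(-20))*(22 - 1/99) = (1/5 + 20)*(2177/99) = (101/5)*(2177/99) = 219877/495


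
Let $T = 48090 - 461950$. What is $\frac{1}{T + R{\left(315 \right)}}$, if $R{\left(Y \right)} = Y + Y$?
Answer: $- \frac{1}{413230} \approx -2.42 \cdot 10^{-6}$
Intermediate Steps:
$R{\left(Y \right)} = 2 Y$
$T = -413860$ ($T = 48090 - 461950 = -413860$)
$\frac{1}{T + R{\left(315 \right)}} = \frac{1}{-413860 + 2 \cdot 315} = \frac{1}{-413860 + 630} = \frac{1}{-413230} = - \frac{1}{413230}$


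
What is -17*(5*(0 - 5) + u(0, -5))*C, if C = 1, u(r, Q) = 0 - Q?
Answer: 340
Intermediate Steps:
u(r, Q) = -Q
-17*(5*(0 - 5) + u(0, -5))*C = -17*(5*(0 - 5) - 1*(-5)) = -17*(5*(-5) + 5) = -17*(-25 + 5) = -(-340) = -17*(-20) = 340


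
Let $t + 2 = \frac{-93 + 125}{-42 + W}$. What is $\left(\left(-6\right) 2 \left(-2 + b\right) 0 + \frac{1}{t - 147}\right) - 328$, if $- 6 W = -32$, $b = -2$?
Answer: $- \frac{2703759}{8243} \approx -328.01$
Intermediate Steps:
$W = \frac{16}{3}$ ($W = \left(- \frac{1}{6}\right) \left(-32\right) = \frac{16}{3} \approx 5.3333$)
$t = - \frac{158}{55}$ ($t = -2 + \frac{-93 + 125}{-42 + \frac{16}{3}} = -2 + \frac{32}{- \frac{110}{3}} = -2 + 32 \left(- \frac{3}{110}\right) = -2 - \frac{48}{55} = - \frac{158}{55} \approx -2.8727$)
$\left(\left(-6\right) 2 \left(-2 + b\right) 0 + \frac{1}{t - 147}\right) - 328 = \left(\left(-6\right) 2 \left(-2 - 2\right) 0 + \frac{1}{- \frac{158}{55} - 147}\right) - 328 = \left(- 12 \left(\left(-4\right) 0\right) + \frac{1}{- \frac{8243}{55}}\right) - 328 = \left(\left(-12\right) 0 - \frac{55}{8243}\right) - 328 = \left(0 - \frac{55}{8243}\right) - 328 = - \frac{55}{8243} - 328 = - \frac{2703759}{8243}$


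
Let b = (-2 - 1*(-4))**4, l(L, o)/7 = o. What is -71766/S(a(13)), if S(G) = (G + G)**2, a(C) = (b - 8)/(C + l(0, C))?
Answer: -6064227/2 ≈ -3.0321e+6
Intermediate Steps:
l(L, o) = 7*o
b = 16 (b = (-2 + 4)**4 = 2**4 = 16)
a(C) = 1/C (a(C) = (16 - 8)/(C + 7*C) = 8/((8*C)) = 8*(1/(8*C)) = 1/C)
S(G) = 4*G**2 (S(G) = (2*G)**2 = 4*G**2)
-71766/S(a(13)) = -71766/(4*(1/13)**2) = -71766/(4*(1/169)) = -71766/4/169 = -71766*169/4 = -6064227/2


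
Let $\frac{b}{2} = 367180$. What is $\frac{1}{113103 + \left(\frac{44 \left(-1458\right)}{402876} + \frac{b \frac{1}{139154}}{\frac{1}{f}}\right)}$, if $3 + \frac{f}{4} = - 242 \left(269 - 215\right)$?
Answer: $- \frac{778636207}{126774812457813} \approx -6.1419 \cdot 10^{-6}$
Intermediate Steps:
$b = 734360$ ($b = 2 \cdot 367180 = 734360$)
$f = -52284$ ($f = -12 + 4 \left(- 242 \left(269 - 215\right)\right) = -12 + 4 \left(\left(-242\right) 54\right) = -12 + 4 \left(-13068\right) = -12 - 52272 = -52284$)
$\frac{1}{113103 + \left(\frac{44 \left(-1458\right)}{402876} + \frac{b \frac{1}{139154}}{\frac{1}{f}}\right)} = \frac{1}{113103 + \left(\frac{44 \left(-1458\right)}{402876} + \frac{734360 \cdot \frac{1}{139154}}{\frac{1}{-52284}}\right)} = \frac{1}{113103 + \left(\left(-64152\right) \frac{1}{402876} + \frac{734360 \cdot \frac{1}{139154}}{- \frac{1}{52284}}\right)} = \frac{1}{113103 + \left(- \frac{1782}{11191} + \frac{367180}{69577} \left(-52284\right)\right)} = \frac{1}{113103 - \frac{214840903378134}{778636207}} = \frac{1}{- \frac{126774812457813}{778636207}} = - \frac{778636207}{126774812457813}$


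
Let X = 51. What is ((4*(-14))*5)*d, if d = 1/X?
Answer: -280/51 ≈ -5.4902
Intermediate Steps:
d = 1/51 ≈ 0.019608
((4*(-14))*5)*d = ((4*(-14))*5)*(1/51) = -56*5*(1/51) = -280*1/51 = -280/51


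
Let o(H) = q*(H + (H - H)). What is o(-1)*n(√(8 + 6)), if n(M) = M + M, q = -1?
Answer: 2*√14 ≈ 7.4833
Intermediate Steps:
n(M) = 2*M
o(H) = -H (o(H) = -(H + (H - H)) = -(H + 0) = -H)
o(-1)*n(√(8 + 6)) = (-1*(-1))*(2*√(8 + 6)) = 1*(2*√14) = 2*√14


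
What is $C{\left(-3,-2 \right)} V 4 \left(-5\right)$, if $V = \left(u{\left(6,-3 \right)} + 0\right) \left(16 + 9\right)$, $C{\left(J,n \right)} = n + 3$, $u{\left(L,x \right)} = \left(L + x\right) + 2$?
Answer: $-2500$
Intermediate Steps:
$u{\left(L,x \right)} = 2 + L + x$
$C{\left(J,n \right)} = 3 + n$
$V = 125$ ($V = \left(\left(2 + 6 - 3\right) + 0\right) \left(16 + 9\right) = \left(5 + 0\right) 25 = 5 \cdot 25 = 125$)
$C{\left(-3,-2 \right)} V 4 \left(-5\right) = \left(3 - 2\right) 125 \cdot 4 \left(-5\right) = 1 \cdot 125 \left(-20\right) = 125 \left(-20\right) = -2500$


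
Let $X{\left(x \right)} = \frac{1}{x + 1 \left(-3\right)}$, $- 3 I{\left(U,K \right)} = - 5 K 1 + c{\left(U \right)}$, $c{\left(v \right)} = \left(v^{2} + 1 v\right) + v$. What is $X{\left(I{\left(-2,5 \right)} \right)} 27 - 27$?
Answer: $- \frac{351}{16} \approx -21.938$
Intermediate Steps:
$c{\left(v \right)} = v^{2} + 2 v$ ($c{\left(v \right)} = \left(v^{2} + v\right) + v = \left(v + v^{2}\right) + v = v^{2} + 2 v$)
$I{\left(U,K \right)} = \frac{5 K}{3} - \frac{U \left(2 + U\right)}{3}$ ($I{\left(U,K \right)} = - \frac{- 5 K 1 + U \left(2 + U\right)}{3} = - \frac{- 5 K + U \left(2 + U\right)}{3} = \frac{5 K}{3} - \frac{U \left(2 + U\right)}{3}$)
$X{\left(x \right)} = \frac{1}{-3 + x}$ ($X{\left(x \right)} = \frac{1}{x - 3} = \frac{1}{-3 + x}$)
$X{\left(I{\left(-2,5 \right)} \right)} 27 - 27 = \frac{1}{-3 + \left(\frac{5}{3} \cdot 5 - - \frac{2 \left(2 - 2\right)}{3}\right)} 27 - 27 = \frac{1}{-3 + \left(\frac{25}{3} - \left(- \frac{2}{3}\right) 0\right)} 27 - 27 = \frac{1}{-3 + \left(\frac{25}{3} + 0\right)} 27 - 27 = \frac{1}{-3 + \frac{25}{3}} \cdot 27 - 27 = \frac{1}{\frac{16}{3}} \cdot 27 - 27 = \frac{3}{16} \cdot 27 - 27 = \frac{81}{16} - 27 = - \frac{351}{16}$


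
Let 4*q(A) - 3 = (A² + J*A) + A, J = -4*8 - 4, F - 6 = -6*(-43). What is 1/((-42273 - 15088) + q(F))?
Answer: -4/168985 ≈ -2.3671e-5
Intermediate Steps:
F = 264 (F = 6 - 6*(-43) = 6 + 258 = 264)
J = -36 (J = -32 - 4 = -36)
q(A) = ¾ - 35*A/4 + A²/4 (q(A) = ¾ + ((A² - 36*A) + A)/4 = ¾ + (A² - 35*A)/4 = ¾ + (-35*A/4 + A²/4) = ¾ - 35*A/4 + A²/4)
1/((-42273 - 15088) + q(F)) = 1/((-42273 - 15088) + (¾ - 35/4*264 + (¼)*264²)) = 1/(-57361 + (¾ - 2310 + (¼)*69696)) = 1/(-57361 + (¾ - 2310 + 17424)) = 1/(-57361 + 60459/4) = 1/(-168985/4) = -4/168985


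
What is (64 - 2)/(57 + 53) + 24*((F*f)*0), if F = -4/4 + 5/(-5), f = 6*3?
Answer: 31/55 ≈ 0.56364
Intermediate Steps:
f = 18
F = -2 (F = -4*¼ + 5*(-⅕) = -1 - 1 = -2)
(64 - 2)/(57 + 53) + 24*((F*f)*0) = (64 - 2)/(57 + 53) + 24*(-2*18*0) = 62/110 + 24*(-36*0) = 62*(1/110) + 24*0 = 31/55 + 0 = 31/55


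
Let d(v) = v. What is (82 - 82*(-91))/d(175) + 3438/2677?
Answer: 20796938/468475 ≈ 44.393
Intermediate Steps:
(82 - 82*(-91))/d(175) + 3438/2677 = (82 - 82*(-91))/175 + 3438/2677 = (82 + 7462)*(1/175) + 3438*(1/2677) = 7544*(1/175) + 3438/2677 = 7544/175 + 3438/2677 = 20796938/468475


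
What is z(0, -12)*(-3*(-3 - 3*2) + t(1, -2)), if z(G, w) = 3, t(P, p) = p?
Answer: 75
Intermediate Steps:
z(0, -12)*(-3*(-3 - 3*2) + t(1, -2)) = 3*(-3*(-3 - 3*2) - 2) = 3*(-3*(-3 - 6) - 2) = 3*(-3*(-9) - 2) = 3*(27 - 2) = 3*25 = 75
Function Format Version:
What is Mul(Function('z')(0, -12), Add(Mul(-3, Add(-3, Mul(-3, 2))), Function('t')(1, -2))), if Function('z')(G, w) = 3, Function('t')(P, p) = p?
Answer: 75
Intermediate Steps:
Mul(Function('z')(0, -12), Add(Mul(-3, Add(-3, Mul(-3, 2))), Function('t')(1, -2))) = Mul(3, Add(Mul(-3, Add(-3, Mul(-3, 2))), -2)) = Mul(3, Add(Mul(-3, Add(-3, -6)), -2)) = Mul(3, Add(Mul(-3, -9), -2)) = Mul(3, Add(27, -2)) = Mul(3, 25) = 75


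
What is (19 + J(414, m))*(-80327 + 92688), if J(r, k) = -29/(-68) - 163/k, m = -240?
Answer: 1013985191/4080 ≈ 2.4853e+5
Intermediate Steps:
J(r, k) = 29/68 - 163/k (J(r, k) = -29*(-1/68) - 163/k = 29/68 - 163/k)
(19 + J(414, m))*(-80327 + 92688) = (19 + (29/68 - 163/(-240)))*(-80327 + 92688) = (19 + (29/68 - 163*(-1/240)))*12361 = (19 + (29/68 + 163/240))*12361 = (19 + 4511/4080)*12361 = (82031/4080)*12361 = 1013985191/4080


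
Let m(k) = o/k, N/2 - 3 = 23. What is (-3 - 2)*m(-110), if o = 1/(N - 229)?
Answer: -1/3894 ≈ -0.00025681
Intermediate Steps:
N = 52 (N = 6 + 2*23 = 6 + 46 = 52)
o = -1/177 (o = 1/(52 - 229) = 1/(-177) = -1/177 ≈ -0.0056497)
m(k) = -1/(177*k)
(-3 - 2)*m(-110) = (-3 - 2)*(-1/177/(-110)) = -(-5)*(-1)/(177*110) = -5*1/19470 = -1/3894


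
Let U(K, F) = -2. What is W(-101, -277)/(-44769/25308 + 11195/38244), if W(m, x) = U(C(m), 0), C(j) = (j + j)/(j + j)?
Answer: 13442766/9922379 ≈ 1.3548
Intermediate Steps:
C(j) = 1 (C(j) = (2*j)/((2*j)) = (2*j)*(1/(2*j)) = 1)
W(m, x) = -2
W(-101, -277)/(-44769/25308 + 11195/38244) = -2/(-44769/25308 + 11195/38244) = -2/(-44769*1/25308 + 11195*(1/38244)) = -2/(-14923/8436 + 11195/38244) = -2/(-9922379/6721383) = -2*(-6721383/9922379) = 13442766/9922379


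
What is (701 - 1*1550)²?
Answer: 720801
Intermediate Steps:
(701 - 1*1550)² = (701 - 1550)² = (-849)² = 720801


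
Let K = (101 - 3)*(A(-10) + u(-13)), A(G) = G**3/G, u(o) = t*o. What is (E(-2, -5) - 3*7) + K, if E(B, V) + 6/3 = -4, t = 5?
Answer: 3403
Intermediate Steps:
E(B, V) = -6 (E(B, V) = -2 - 4 = -6)
u(o) = 5*o
A(G) = G**2
K = 3430 (K = (101 - 3)*((-10)**2 + 5*(-13)) = 98*(100 - 65) = 98*35 = 3430)
(E(-2, -5) - 3*7) + K = (-6 - 3*7) + 3430 = (-6 - 21) + 3430 = -27 + 3430 = 3403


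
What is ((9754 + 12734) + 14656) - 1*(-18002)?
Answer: 55146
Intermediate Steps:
((9754 + 12734) + 14656) - 1*(-18002) = (22488 + 14656) + 18002 = 37144 + 18002 = 55146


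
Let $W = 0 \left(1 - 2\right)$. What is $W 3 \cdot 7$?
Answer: $0$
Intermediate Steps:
$W = 0$ ($W = 0 \left(-1\right) = 0$)
$W 3 \cdot 7 = 0 \cdot 3 \cdot 7 = 0 \cdot 7 = 0$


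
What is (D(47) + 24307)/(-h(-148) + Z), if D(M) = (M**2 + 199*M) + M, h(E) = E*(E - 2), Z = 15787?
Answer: -35916/6413 ≈ -5.6005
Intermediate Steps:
h(E) = E*(-2 + E)
D(M) = M**2 + 200*M
(D(47) + 24307)/(-h(-148) + Z) = (47*(200 + 47) + 24307)/(-(-148)*(-2 - 148) + 15787) = (47*247 + 24307)/(-(-148)*(-150) + 15787) = (11609 + 24307)/(-1*22200 + 15787) = 35916/(-22200 + 15787) = 35916/(-6413) = 35916*(-1/6413) = -35916/6413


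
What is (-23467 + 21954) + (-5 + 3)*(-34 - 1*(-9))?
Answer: -1463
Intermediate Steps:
(-23467 + 21954) + (-5 + 3)*(-34 - 1*(-9)) = -1513 - 2*(-34 + 9) = -1513 - 2*(-25) = -1513 + 50 = -1463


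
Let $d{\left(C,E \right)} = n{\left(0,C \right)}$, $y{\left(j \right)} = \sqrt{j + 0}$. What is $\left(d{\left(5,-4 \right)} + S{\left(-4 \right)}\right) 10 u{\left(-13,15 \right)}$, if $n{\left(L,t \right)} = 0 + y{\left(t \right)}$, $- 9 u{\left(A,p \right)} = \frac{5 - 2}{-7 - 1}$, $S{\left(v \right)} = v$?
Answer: $- \frac{5}{3} + \frac{5 \sqrt{5}}{12} \approx -0.73497$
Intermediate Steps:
$y{\left(j \right)} = \sqrt{j}$
$u{\left(A,p \right)} = \frac{1}{24}$ ($u{\left(A,p \right)} = - \frac{\left(5 - 2\right) \frac{1}{-7 - 1}}{9} = - \frac{3 \frac{1}{-8}}{9} = - \frac{3 \left(- \frac{1}{8}\right)}{9} = \left(- \frac{1}{9}\right) \left(- \frac{3}{8}\right) = \frac{1}{24}$)
$n{\left(L,t \right)} = \sqrt{t}$ ($n{\left(L,t \right)} = 0 + \sqrt{t} = \sqrt{t}$)
$d{\left(C,E \right)} = \sqrt{C}$
$\left(d{\left(5,-4 \right)} + S{\left(-4 \right)}\right) 10 u{\left(-13,15 \right)} = \left(\sqrt{5} - 4\right) 10 \cdot \frac{1}{24} = \left(-4 + \sqrt{5}\right) 10 \cdot \frac{1}{24} = \left(-40 + 10 \sqrt{5}\right) \frac{1}{24} = - \frac{5}{3} + \frac{5 \sqrt{5}}{12}$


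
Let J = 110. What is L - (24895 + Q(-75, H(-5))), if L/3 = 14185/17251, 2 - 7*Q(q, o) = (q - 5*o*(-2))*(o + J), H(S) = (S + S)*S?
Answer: -261844876/17251 ≈ -15179.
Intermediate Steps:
H(S) = 2*S² (H(S) = (2*S)*S = 2*S²)
Q(q, o) = 2/7 - (110 + o)*(q + 10*o)/7 (Q(q, o) = 2/7 - (q - 5*o*(-2))*(o + 110)/7 = 2/7 - (q + 10*o)*(110 + o)/7 = 2/7 - (110 + o)*(q + 10*o)/7)
L = 42555/17251 (L = 3*(14185/17251) = 42555/17251 ≈ 2.4668)
L - (24895 + Q(-75, H(-5))) = 42555/17251 - (24895 + (2/7 - 2200*(-5)²/7 - 110/7*(-75) - 10*(2*(-5)²)²/7 - ⅐*2*(-5)²*(-75))) = 42555/17251 - (24895 + (2/7 - 2200*25/7 + 8250/7 - 10*(2*25)²/7 - ⅐*2*25*(-75))) = 42555/17251 - (24895 + (2/7 - 1100/7*50 + 8250/7 - 10/7*50² - ⅐*50*(-75))) = 42555/17251 - (24895 + (2/7 - 55000/7 + 8250/7 - 10/7*2500 + 3750/7)) = 42555/17251 - (24895 + (2/7 - 55000/7 + 8250/7 - 25000/7 + 3750/7)) = 42555/17251 - (24895 - 9714) = 42555/17251 - 1*15181 = 42555/17251 - 15181 = -261844876/17251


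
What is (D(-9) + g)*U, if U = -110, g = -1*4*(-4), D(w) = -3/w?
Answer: -5390/3 ≈ -1796.7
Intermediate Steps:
g = 16 (g = -4*(-4) = 16)
(D(-9) + g)*U = (-3/(-9) + 16)*(-110) = (-3*(-1/9) + 16)*(-110) = (1/3 + 16)*(-110) = (49/3)*(-110) = -5390/3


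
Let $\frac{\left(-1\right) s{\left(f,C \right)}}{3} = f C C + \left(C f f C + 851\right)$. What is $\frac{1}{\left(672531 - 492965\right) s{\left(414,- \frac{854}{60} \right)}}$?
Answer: $- \frac{5}{93753537624279} \approx -5.3331 \cdot 10^{-14}$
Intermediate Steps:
$s{\left(f,C \right)} = -2553 - 3 f C^{2} - 3 C^{2} f^{2}$ ($s{\left(f,C \right)} = - 3 \left(f C C + \left(C f f C + 851\right)\right) = - 3 \left(C f C + \left(C f^{2} C + 851\right)\right) = - 3 \left(f C^{2} + \left(C^{2} f^{2} + 851\right)\right) = - 3 \left(f C^{2} + \left(851 + C^{2} f^{2}\right)\right) = - 3 \left(851 + f C^{2} + C^{2} f^{2}\right) = -2553 - 3 f C^{2} - 3 C^{2} f^{2}$)
$\frac{1}{\left(672531 - 492965\right) s{\left(414,- \frac{854}{60} \right)}} = \frac{1}{\left(672531 - 492965\right) \left(-2553 - 1242 \left(- \frac{854}{60}\right)^{2} - 3 \left(- \frac{854}{60}\right)^{2} \cdot 414^{2}\right)} = \frac{1}{179566 \left(-2553 - 1242 \left(\left(-854\right) \frac{1}{60}\right)^{2} - 3 \left(\left(-854\right) \frac{1}{60}\right)^{2} \cdot 171396\right)} = \frac{1}{179566 \left(-2553 - 1242 \left(- \frac{427}{30}\right)^{2} - 3 \left(- \frac{427}{30}\right)^{2} \cdot 171396\right)} = \frac{1}{179566 \left(-2553 - 1242 \cdot \frac{182329}{900} - \frac{182329}{300} \cdot 171396\right)} = \frac{1}{179566 \left(-2553 - \frac{12580701}{50} - \frac{2604205107}{25}\right)} = \frac{1}{179566 \left(- \frac{1044223713}{10}\right)} = \frac{1}{179566} \left(- \frac{10}{1044223713}\right) = - \frac{5}{93753537624279}$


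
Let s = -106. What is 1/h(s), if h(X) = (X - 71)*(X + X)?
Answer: 1/37524 ≈ 2.6650e-5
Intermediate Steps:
h(X) = 2*X*(-71 + X) (h(X) = (-71 + X)*(2*X) = 2*X*(-71 + X))
1/h(s) = 1/(2*(-106)*(-71 - 106)) = 1/(2*(-106)*(-177)) = 1/37524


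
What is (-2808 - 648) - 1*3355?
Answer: -6811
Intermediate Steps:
(-2808 - 648) - 1*3355 = -3456 - 3355 = -6811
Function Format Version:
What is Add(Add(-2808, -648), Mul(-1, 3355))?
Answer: -6811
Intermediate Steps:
Add(Add(-2808, -648), Mul(-1, 3355)) = Add(-3456, -3355) = -6811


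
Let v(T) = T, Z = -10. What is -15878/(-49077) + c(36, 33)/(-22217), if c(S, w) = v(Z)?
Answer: 353252296/1090343709 ≈ 0.32398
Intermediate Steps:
c(S, w) = -10
-15878/(-49077) + c(36, 33)/(-22217) = -15878/(-49077) - 10/(-22217) = -15878*(-1/49077) - 10*(-1/22217) = 15878/49077 + 10/22217 = 353252296/1090343709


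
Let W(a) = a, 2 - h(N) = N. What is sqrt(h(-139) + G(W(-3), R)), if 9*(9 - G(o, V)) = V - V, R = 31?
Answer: 5*sqrt(6) ≈ 12.247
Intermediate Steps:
h(N) = 2 - N
G(o, V) = 9 (G(o, V) = 9 - (V - V)/9 = 9 - 1/9*0 = 9 + 0 = 9)
sqrt(h(-139) + G(W(-3), R)) = sqrt((2 - 1*(-139)) + 9) = sqrt((2 + 139) + 9) = sqrt(141 + 9) = sqrt(150) = 5*sqrt(6)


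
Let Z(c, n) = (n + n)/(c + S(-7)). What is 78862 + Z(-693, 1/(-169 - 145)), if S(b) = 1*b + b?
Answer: 8753603139/110999 ≈ 78862.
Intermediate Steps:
S(b) = 2*b (S(b) = b + b = 2*b)
Z(c, n) = 2*n/(-14 + c) (Z(c, n) = (n + n)/(c + 2*(-7)) = (2*n)/(c - 14) = (2*n)/(-14 + c) = 2*n/(-14 + c))
78862 + Z(-693, 1/(-169 - 145)) = 78862 + 2/((-169 - 145)*(-14 - 693)) = 78862 + 2/(-314*(-707)) = 78862 + 2*(-1/314)*(-1/707) = 78862 + 1/110999 = 8753603139/110999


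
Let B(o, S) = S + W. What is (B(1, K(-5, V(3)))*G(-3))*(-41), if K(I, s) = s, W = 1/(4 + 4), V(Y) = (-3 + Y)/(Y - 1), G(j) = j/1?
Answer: 123/8 ≈ 15.375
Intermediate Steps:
G(j) = j (G(j) = j*1 = j)
V(Y) = (-3 + Y)/(-1 + Y)
W = ⅛ (W = 1/8 = ⅛ ≈ 0.12500)
B(o, S) = ⅛ + S (B(o, S) = S + ⅛ = ⅛ + S)
(B(1, K(-5, V(3)))*G(-3))*(-41) = ((⅛ + (-3 + 3)/(-1 + 3))*(-3))*(-41) = ((⅛ + 0/2)*(-3))*(-41) = ((⅛ + (½)*0)*(-3))*(-41) = ((⅛ + 0)*(-3))*(-41) = ((⅛)*(-3))*(-41) = -3/8*(-41) = 123/8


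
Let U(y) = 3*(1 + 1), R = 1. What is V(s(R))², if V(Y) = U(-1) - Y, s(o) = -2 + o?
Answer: 49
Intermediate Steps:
U(y) = 6 (U(y) = 3*2 = 6)
V(Y) = 6 - Y
V(s(R))² = (6 - (-2 + 1))² = (6 - 1*(-1))² = (6 + 1)² = 7² = 49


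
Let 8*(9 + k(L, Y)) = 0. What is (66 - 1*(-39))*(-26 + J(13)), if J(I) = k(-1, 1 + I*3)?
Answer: -3675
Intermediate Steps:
k(L, Y) = -9 (k(L, Y) = -9 + (⅛)*0 = -9 + 0 = -9)
J(I) = -9
(66 - 1*(-39))*(-26 + J(13)) = (66 - 1*(-39))*(-26 - 9) = (66 + 39)*(-35) = 105*(-35) = -3675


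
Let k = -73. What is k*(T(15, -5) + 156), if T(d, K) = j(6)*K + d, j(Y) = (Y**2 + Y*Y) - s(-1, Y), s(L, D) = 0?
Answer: 13797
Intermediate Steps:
j(Y) = 2*Y**2 (j(Y) = (Y**2 + Y*Y) - 1*0 = (Y**2 + Y**2) + 0 = 2*Y**2 + 0 = 2*Y**2)
T(d, K) = d + 72*K (T(d, K) = (2*6**2)*K + d = (2*36)*K + d = 72*K + d = d + 72*K)
k*(T(15, -5) + 156) = -73*((15 + 72*(-5)) + 156) = -73*((15 - 360) + 156) = -73*(-345 + 156) = -73*(-189) = 13797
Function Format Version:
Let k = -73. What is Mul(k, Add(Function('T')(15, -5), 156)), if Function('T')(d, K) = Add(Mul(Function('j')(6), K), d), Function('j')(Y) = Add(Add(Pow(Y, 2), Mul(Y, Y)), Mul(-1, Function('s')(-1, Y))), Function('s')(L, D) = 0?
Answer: 13797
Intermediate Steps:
Function('j')(Y) = Mul(2, Pow(Y, 2)) (Function('j')(Y) = Add(Add(Pow(Y, 2), Mul(Y, Y)), Mul(-1, 0)) = Add(Add(Pow(Y, 2), Pow(Y, 2)), 0) = Add(Mul(2, Pow(Y, 2)), 0) = Mul(2, Pow(Y, 2)))
Function('T')(d, K) = Add(d, Mul(72, K)) (Function('T')(d, K) = Add(Mul(Mul(2, Pow(6, 2)), K), d) = Add(Mul(Mul(2, 36), K), d) = Add(Mul(72, K), d) = Add(d, Mul(72, K)))
Mul(k, Add(Function('T')(15, -5), 156)) = Mul(-73, Add(Add(15, Mul(72, -5)), 156)) = Mul(-73, Add(Add(15, -360), 156)) = Mul(-73, Add(-345, 156)) = Mul(-73, -189) = 13797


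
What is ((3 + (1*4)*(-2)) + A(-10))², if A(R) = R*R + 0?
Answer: 9025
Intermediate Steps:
A(R) = R² (A(R) = R² + 0 = R²)
((3 + (1*4)*(-2)) + A(-10))² = ((3 + (1*4)*(-2)) + (-10)²)² = ((3 + 4*(-2)) + 100)² = ((3 - 8) + 100)² = (-5 + 100)² = 95² = 9025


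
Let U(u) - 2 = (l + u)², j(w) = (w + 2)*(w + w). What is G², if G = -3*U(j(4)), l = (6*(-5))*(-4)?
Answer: 7170363684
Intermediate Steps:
l = 120 (l = -30*(-4) = 120)
j(w) = 2*w*(2 + w) (j(w) = (2 + w)*(2*w) = 2*w*(2 + w))
U(u) = 2 + (120 + u)²
G = -84678 (G = -3*(2 + (120 + 2*4*(2 + 4))²) = -3*(2 + (120 + 2*4*6)²) = -3*(2 + (120 + 48)²) = -3*(2 + 168²) = -3*(2 + 28224) = -3*28226 = -84678)
G² = (-84678)² = 7170363684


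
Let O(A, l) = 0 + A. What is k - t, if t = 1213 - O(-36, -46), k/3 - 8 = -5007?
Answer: -16246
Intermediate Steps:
k = -14997 (k = 24 + 3*(-5007) = 24 - 15021 = -14997)
O(A, l) = A
t = 1249 (t = 1213 - 1*(-36) = 1213 + 36 = 1249)
k - t = -14997 - 1*1249 = -14997 - 1249 = -16246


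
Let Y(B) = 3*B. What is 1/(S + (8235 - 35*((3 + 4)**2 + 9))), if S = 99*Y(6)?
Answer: 1/7987 ≈ 0.00012520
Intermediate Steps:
S = 1782 (S = 99*(3*6) = 99*18 = 1782)
1/(S + (8235 - 35*((3 + 4)**2 + 9))) = 1/(1782 + (8235 - 35*((3 + 4)**2 + 9))) = 1/(1782 + (8235 - 35*(7**2 + 9))) = 1/(1782 + (8235 - 35*(49 + 9))) = 1/(1782 + (8235 - 35*58)) = 1/(1782 + (8235 - 2030)) = 1/(1782 + 6205) = 1/7987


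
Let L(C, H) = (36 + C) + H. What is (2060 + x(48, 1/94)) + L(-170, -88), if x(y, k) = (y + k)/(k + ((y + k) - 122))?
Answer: 12776939/6954 ≈ 1837.4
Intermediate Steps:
L(C, H) = 36 + C + H
x(y, k) = (k + y)/(-122 + y + 2*k) (x(y, k) = (k + y)/(k + ((k + y) - 122)) = (k + y)/(k + (-122 + k + y)) = (k + y)/(-122 + y + 2*k))
(2060 + x(48, 1/94)) + L(-170, -88) = (2060 + (1/94 + 48)/(-122 + 48 + 2/94)) + (36 - 170 - 88) = (2060 + (1/94 + 48)/(-122 + 48 + 2*(1/94))) - 222 = (2060 + (4513/94)/(-122 + 48 + 1/47)) - 222 = (2060 + (4513/94)/(-3477/47)) - 222 = (2060 - 47/3477*4513/94) - 222 = (2060 - 4513/6954) - 222 = 14320727/6954 - 222 = 12776939/6954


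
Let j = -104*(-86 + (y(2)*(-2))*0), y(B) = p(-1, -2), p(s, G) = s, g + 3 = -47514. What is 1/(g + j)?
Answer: -1/38573 ≈ -2.5925e-5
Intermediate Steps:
g = -47517 (g = -3 - 47514 = -47517)
y(B) = -1
j = 8944 (j = -104*(-86 - 1*(-2)*0) = -104*(-86 + 2*0) = -104*(-86 + 0) = -104*(-86) = 8944)
1/(g + j) = 1/(-47517 + 8944) = 1/(-38573) = -1/38573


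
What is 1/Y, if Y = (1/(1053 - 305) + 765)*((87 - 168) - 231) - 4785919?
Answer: -187/939600091 ≈ -1.9902e-7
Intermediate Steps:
Y = -939600091/187 (Y = (1/748 + 765)*(-81 - 231) - 4785919 = (1/748 + 765)*(-312) - 4785919 = (572221/748)*(-312) - 4785919 = -44633238/187 - 4785919 = -939600091/187 ≈ -5.0246e+6)
1/Y = 1/(-939600091/187) = -187/939600091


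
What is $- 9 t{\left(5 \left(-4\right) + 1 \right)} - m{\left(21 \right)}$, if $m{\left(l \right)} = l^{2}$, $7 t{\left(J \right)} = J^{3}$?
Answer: $\frac{58644}{7} \approx 8377.7$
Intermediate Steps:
$t{\left(J \right)} = \frac{J^{3}}{7}$
$- 9 t{\left(5 \left(-4\right) + 1 \right)} - m{\left(21 \right)} = - 9 \frac{\left(5 \left(-4\right) + 1\right)^{3}}{7} - 21^{2} = - 9 \frac{\left(-20 + 1\right)^{3}}{7} - 441 = - 9 \frac{\left(-19\right)^{3}}{7} - 441 = - 9 \cdot \frac{1}{7} \left(-6859\right) - 441 = \left(-9\right) \left(- \frac{6859}{7}\right) - 441 = \frac{61731}{7} - 441 = \frac{58644}{7}$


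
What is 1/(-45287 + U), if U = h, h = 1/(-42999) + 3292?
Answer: -42999/1805743006 ≈ -2.3812e-5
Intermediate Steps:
h = 141552707/42999 (h = -1/42999 + 3292 = 141552707/42999 ≈ 3292.0)
U = 141552707/42999 ≈ 3292.0
1/(-45287 + U) = 1/(-45287 + 141552707/42999) = 1/(-1805743006/42999) = -42999/1805743006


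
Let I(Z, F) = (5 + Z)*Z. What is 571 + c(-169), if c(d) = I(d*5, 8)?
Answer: 710371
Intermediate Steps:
I(Z, F) = Z*(5 + Z)
c(d) = 5*d*(5 + 5*d) (c(d) = (d*5)*(5 + d*5) = (5*d)*(5 + 5*d) = 5*d*(5 + 5*d))
571 + c(-169) = 571 + 25*(-169)*(1 - 169) = 571 + 25*(-169)*(-168) = 571 + 709800 = 710371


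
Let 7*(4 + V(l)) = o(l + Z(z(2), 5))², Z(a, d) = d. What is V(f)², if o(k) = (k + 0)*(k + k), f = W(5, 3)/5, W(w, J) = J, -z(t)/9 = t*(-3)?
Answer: 121614007824/390625 ≈ 3.1133e+5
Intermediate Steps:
z(t) = 27*t (z(t) = -9*t*(-3) = -(-27)*t = 27*t)
f = ⅗ (f = 3/5 = 3*(⅕) = ⅗ ≈ 0.60000)
o(k) = 2*k² (o(k) = k*(2*k) = 2*k²)
V(l) = -4 + 4*(5 + l)⁴/7 (V(l) = -4 + (2*(l + 5)²)²/7 = -4 + (2*(5 + l)²)²/7 = -4 + (4*(5 + l)⁴)/7 = -4 + 4*(5 + l)⁴/7)
V(f)² = (-4 + 4*(5 + ⅗)⁴/7)² = (-4 + 4*(28/5)⁴/7)² = (-4 + (4/7)*(614656/625))² = (-4 + 351232/625)² = (348732/625)² = 121614007824/390625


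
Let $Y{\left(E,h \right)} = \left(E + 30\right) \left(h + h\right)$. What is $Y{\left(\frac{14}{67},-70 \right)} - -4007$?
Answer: $- \frac{14891}{67} \approx -222.25$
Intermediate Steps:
$Y{\left(E,h \right)} = 2 h \left(30 + E\right)$ ($Y{\left(E,h \right)} = \left(30 + E\right) 2 h = 2 h \left(30 + E\right)$)
$Y{\left(\frac{14}{67},-70 \right)} - -4007 = 2 \left(-70\right) \left(30 + \frac{14}{67}\right) - -4007 = 2 \left(-70\right) \left(30 + 14 \cdot \frac{1}{67}\right) + 4007 = 2 \left(-70\right) \left(30 + \frac{14}{67}\right) + 4007 = 2 \left(-70\right) \frac{2024}{67} + 4007 = - \frac{283360}{67} + 4007 = - \frac{14891}{67}$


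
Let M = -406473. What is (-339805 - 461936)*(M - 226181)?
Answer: 507224650614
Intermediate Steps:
(-339805 - 461936)*(M - 226181) = (-339805 - 461936)*(-406473 - 226181) = -801741*(-632654) = 507224650614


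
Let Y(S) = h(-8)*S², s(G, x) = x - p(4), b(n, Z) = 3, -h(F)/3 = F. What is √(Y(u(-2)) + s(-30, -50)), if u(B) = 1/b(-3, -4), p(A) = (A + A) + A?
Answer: I*√534/3 ≈ 7.7028*I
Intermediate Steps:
h(F) = -3*F
p(A) = 3*A (p(A) = 2*A + A = 3*A)
u(B) = ⅓ (u(B) = 1/3 = ⅓)
s(G, x) = -12 + x (s(G, x) = x - 3*4 = x - 1*12 = x - 12 = -12 + x)
Y(S) = 24*S² (Y(S) = (-3*(-8))*S² = 24*S²)
√(Y(u(-2)) + s(-30, -50)) = √(24*(⅓)² + (-12 - 50)) = √(24*(⅑) - 62) = √(8/3 - 62) = √(-178/3) = I*√534/3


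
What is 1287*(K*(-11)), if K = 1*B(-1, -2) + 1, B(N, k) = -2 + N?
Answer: 28314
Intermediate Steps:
K = -2 (K = 1*(-2 - 1) + 1 = 1*(-3) + 1 = -3 + 1 = -2)
1287*(K*(-11)) = 1287*(-2*(-11)) = 1287*22 = 28314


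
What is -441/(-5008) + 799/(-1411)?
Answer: -198773/415664 ≈ -0.47821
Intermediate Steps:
-441/(-5008) + 799/(-1411) = -441*(-1/5008) + 799*(-1/1411) = 441/5008 - 47/83 = -198773/415664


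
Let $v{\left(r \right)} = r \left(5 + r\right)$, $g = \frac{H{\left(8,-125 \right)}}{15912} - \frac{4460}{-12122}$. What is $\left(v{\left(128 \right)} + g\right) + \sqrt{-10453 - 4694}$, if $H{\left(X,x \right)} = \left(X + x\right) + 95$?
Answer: $\frac{820937358793}{48221316} + 9 i \sqrt{187} \approx 17024.0 + 123.07 i$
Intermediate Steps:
$H{\left(X,x \right)} = 95 + X + x$
$g = \frac{17675209}{48221316}$ ($g = \frac{95 + 8 - 125}{15912} - \frac{4460}{-12122} = \left(-22\right) \frac{1}{15912} - - \frac{2230}{6061} = - \frac{11}{7956} + \frac{2230}{6061} = \frac{17675209}{48221316} \approx 0.36654$)
$\left(v{\left(128 \right)} + g\right) + \sqrt{-10453 - 4694} = \left(128 \left(5 + 128\right) + \frac{17675209}{48221316}\right) + \sqrt{-10453 - 4694} = \left(128 \cdot 133 + \frac{17675209}{48221316}\right) + \sqrt{-15147} = \left(17024 + \frac{17675209}{48221316}\right) + 9 i \sqrt{187} = \frac{820937358793}{48221316} + 9 i \sqrt{187}$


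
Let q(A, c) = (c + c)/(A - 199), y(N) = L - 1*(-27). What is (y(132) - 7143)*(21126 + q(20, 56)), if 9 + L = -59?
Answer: -27165879328/179 ≈ -1.5176e+8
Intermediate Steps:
L = -68 (L = -9 - 59 = -68)
y(N) = -41 (y(N) = -68 - 1*(-27) = -68 + 27 = -41)
q(A, c) = 2*c/(-199 + A) (q(A, c) = (2*c)/(-199 + A) = 2*c/(-199 + A))
(y(132) - 7143)*(21126 + q(20, 56)) = (-41 - 7143)*(21126 + 2*56/(-199 + 20)) = -7184*(21126 + 2*56/(-179)) = -7184*(21126 + 2*56*(-1/179)) = -7184*(21126 - 112/179) = -7184*3781442/179 = -27165879328/179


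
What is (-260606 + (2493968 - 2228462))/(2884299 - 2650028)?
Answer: 4900/234271 ≈ 0.020916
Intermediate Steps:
(-260606 + (2493968 - 2228462))/(2884299 - 2650028) = (-260606 + 265506)/234271 = 4900*(1/234271) = 4900/234271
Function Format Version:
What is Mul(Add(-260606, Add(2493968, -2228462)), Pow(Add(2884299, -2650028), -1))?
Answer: Rational(4900, 234271) ≈ 0.020916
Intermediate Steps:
Mul(Add(-260606, Add(2493968, -2228462)), Pow(Add(2884299, -2650028), -1)) = Mul(Add(-260606, 265506), Pow(234271, -1)) = Mul(4900, Rational(1, 234271)) = Rational(4900, 234271)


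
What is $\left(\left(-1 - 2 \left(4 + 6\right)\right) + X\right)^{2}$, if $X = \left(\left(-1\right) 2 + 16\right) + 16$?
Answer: $81$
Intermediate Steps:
$X = 30$ ($X = \left(-2 + 16\right) + 16 = 14 + 16 = 30$)
$\left(\left(-1 - 2 \left(4 + 6\right)\right) + X\right)^{2} = \left(\left(-1 - 2 \left(4 + 6\right)\right) + 30\right)^{2} = \left(\left(-1 - 20\right) + 30\right)^{2} = \left(-21 + 30\right)^{2} = 9^{2} = 81$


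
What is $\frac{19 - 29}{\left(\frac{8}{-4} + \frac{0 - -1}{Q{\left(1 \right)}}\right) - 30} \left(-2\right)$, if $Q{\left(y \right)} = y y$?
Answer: $- \frac{20}{31} \approx -0.64516$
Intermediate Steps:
$Q{\left(y \right)} = y^{2}$
$\frac{19 - 29}{\left(\frac{8}{-4} + \frac{0 - -1}{Q{\left(1 \right)}}\right) - 30} \left(-2\right) = \frac{19 - 29}{\left(\frac{8}{-4} + \frac{0 - -1}{1^{2}}\right) - 30} \left(-2\right) = \frac{19 - 29}{\left(8 \left(- \frac{1}{4}\right) + \frac{0 + 1}{1}\right) - 30} \left(-2\right) = - \frac{10}{\left(-2 + 1 \cdot 1\right) - 30} \left(-2\right) = - \frac{10}{\left(-2 + 1\right) - 30} \left(-2\right) = - \frac{10}{-1 - 30} \left(-2\right) = - \frac{10}{-31} \left(-2\right) = \left(-10\right) \left(- \frac{1}{31}\right) \left(-2\right) = \frac{10}{31} \left(-2\right) = - \frac{20}{31}$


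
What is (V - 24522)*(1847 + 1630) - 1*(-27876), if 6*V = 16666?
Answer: -75577171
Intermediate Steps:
V = 8333/3 (V = (1/6)*16666 = 8333/3 ≈ 2777.7)
(V - 24522)*(1847 + 1630) - 1*(-27876) = (8333/3 - 24522)*(1847 + 1630) - 1*(-27876) = -65233/3*3477 + 27876 = -75605047 + 27876 = -75577171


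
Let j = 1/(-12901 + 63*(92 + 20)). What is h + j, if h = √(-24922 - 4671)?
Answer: -1/5845 + I*√29593 ≈ -0.00017109 + 172.03*I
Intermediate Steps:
h = I*√29593 (h = √(-29593) = I*√29593 ≈ 172.03*I)
j = -1/5845 (j = 1/(-12901 + 63*112) = 1/(-12901 + 7056) = 1/(-5845) = -1/5845 ≈ -0.00017109)
h + j = I*√29593 - 1/5845 = -1/5845 + I*√29593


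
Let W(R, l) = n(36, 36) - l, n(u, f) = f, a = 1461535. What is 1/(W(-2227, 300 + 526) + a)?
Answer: 1/1460745 ≈ 6.8458e-7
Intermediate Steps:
W(R, l) = 36 - l
1/(W(-2227, 300 + 526) + a) = 1/((36 - (300 + 526)) + 1461535) = 1/((36 - 1*826) + 1461535) = 1/((36 - 826) + 1461535) = 1/(-790 + 1461535) = 1/1460745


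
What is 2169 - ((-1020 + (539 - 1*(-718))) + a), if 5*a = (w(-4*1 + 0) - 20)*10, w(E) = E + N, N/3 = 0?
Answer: 1980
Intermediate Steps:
N = 0 (N = 3*0 = 0)
w(E) = E (w(E) = E + 0 = E)
a = -48 (a = (((-4*1 + 0) - 20)*10)/5 = (((-4 + 0) - 20)*10)/5 = ((-4 - 20)*10)/5 = (-24*10)/5 = (⅕)*(-240) = -48)
2169 - ((-1020 + (539 - 1*(-718))) + a) = 2169 - ((-1020 + (539 - 1*(-718))) - 48) = 2169 - ((-1020 + (539 + 718)) - 48) = 2169 - ((-1020 + 1257) - 48) = 2169 - (237 - 48) = 2169 - 1*189 = 2169 - 189 = 1980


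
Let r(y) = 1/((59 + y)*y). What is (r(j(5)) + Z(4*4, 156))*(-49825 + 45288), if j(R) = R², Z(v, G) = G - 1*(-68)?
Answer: -2134209337/2100 ≈ -1.0163e+6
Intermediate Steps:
Z(v, G) = 68 + G (Z(v, G) = G + 68 = 68 + G)
r(y) = 1/(y*(59 + y))
(r(j(5)) + Z(4*4, 156))*(-49825 + 45288) = (1/((5²)*(59 + 5²)) + (68 + 156))*(-49825 + 45288) = (1/(25*(59 + 25)) + 224)*(-4537) = ((1/25)/84 + 224)*(-4537) = ((1/25)*(1/84) + 224)*(-4537) = (1/2100 + 224)*(-4537) = (470401/2100)*(-4537) = -2134209337/2100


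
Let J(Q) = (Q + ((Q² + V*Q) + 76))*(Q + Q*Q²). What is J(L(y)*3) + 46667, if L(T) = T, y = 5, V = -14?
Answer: 406007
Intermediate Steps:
J(Q) = (Q + Q³)*(76 + Q² - 13*Q) (J(Q) = (Q + ((Q² - 14*Q) + 76))*(Q + Q*Q²) = (Q + (76 + Q² - 14*Q))*(Q + Q³) = (76 + Q² - 13*Q)*(Q + Q³) = (Q + Q³)*(76 + Q² - 13*Q))
J(L(y)*3) + 46667 = (5*3)*(76 + (5*3)⁴ - 65*3 - 13*(5*3)³ + 77*(5*3)²) + 46667 = 15*(76 + 15⁴ - 13*15 - 13*15³ + 77*15²) + 46667 = 15*(76 + 50625 - 195 - 13*3375 + 77*225) + 46667 = 15*(76 + 50625 - 195 - 43875 + 17325) + 46667 = 15*23956 + 46667 = 359340 + 46667 = 406007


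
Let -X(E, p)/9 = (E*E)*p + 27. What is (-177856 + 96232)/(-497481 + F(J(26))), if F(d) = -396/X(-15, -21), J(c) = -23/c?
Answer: 191734776/1168582891 ≈ 0.16407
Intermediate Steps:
X(E, p) = -243 - 9*p*E² (X(E, p) = -9*((E*E)*p + 27) = -9*(E²*p + 27) = -9*(p*E² + 27) = -9*(27 + p*E²) = -243 - 9*p*E²)
F(d) = -22/2349 (F(d) = -396/(-243 - 9*(-21)*(-15)²) = -396/(-243 - 9*(-21)*225) = -396/(-243 + 42525) = -396/42282 = -396*1/42282 = -22/2349)
(-177856 + 96232)/(-497481 + F(J(26))) = (-177856 + 96232)/(-497481 - 22/2349) = -81624/(-1168582891/2349) = -81624*(-2349/1168582891) = 191734776/1168582891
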